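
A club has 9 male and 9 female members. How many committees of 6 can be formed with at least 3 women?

Sum over valid woman counts:
C(9,3)C(9,3) = 7056
C(9,4)C(9,2) = 4536
C(9,5)C(9,1) = 1134
C(9,6)C(9,0) = 84
Total: 7056 + 4536 + 1134 + 84.

Final answer: 12810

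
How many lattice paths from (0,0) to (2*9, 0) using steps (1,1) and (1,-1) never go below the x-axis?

Total monotonic paths to (9,9): C(18,9) = 48620.
By the reflection principle, paths that go above the diagonal number C(18,10) = 43758.
Valid Dyck paths: 48620 - 43758.
(Equivalently, C_{9} = C(18,9)/10 = 48620/10.)

Final answer: C_{9} = 4862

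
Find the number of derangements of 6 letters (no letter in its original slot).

D(n) = (n-1)(D(n-1) + D(n-2)), D(0)=1, D(1)=0.
D(2) = 1 x (0 + 1) = 1
D(3) = 2 x (1 + 0) = 2
D(4) = 3 x (2 + 1) = 9
D(5) = 4 x (9 + 2) = 44
D(6) = 5 x (D(5) + D(4)) = 5 x (44 + 9)

Final answer: D(6) = 265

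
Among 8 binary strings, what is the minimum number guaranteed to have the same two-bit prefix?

There are 4 possible values for two-bit prefix. With 8 binary strings and 4 categories, by pigeonhole: ceiling(8/4).

Final answer: 2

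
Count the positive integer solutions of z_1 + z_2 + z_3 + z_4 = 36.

Substitute z'_i = z_i - 1 (so z'_i >= 0). Then sum z'_i = 36 - 4 = 32.
Stars and bars: C(32+4-1, 4-1) = C(35,3).

Final answer: C(35,3) = 6545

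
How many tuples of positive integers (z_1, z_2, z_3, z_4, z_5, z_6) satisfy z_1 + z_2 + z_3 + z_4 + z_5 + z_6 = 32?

Substitute z'_i = z_i - 1 (so z'_i >= 0). Then sum z'_i = 32 - 6 = 26.
Stars and bars: C(26+6-1, 6-1) = C(31,5).

Final answer: C(31,5) = 169911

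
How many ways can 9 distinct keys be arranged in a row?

The number of ways to arrange 9 distinct objects is 9!.

Final answer: 9! = 362880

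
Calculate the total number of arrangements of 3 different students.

The number of ways to arrange 3 distinct objects is 3!.

Final answer: 3! = 6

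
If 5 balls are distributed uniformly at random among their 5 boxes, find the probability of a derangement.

D(n) = (n-1)(D(n-1) + D(n-2)), D(0)=1, D(1)=0.
Building up: D(2)=1, D(3)=2, D(4)=9, D(5)=44.
Total arrangements: 5! = 120.
Probability = D(5)/5! = 11/30.

Final answer: D(5)/5! = 44/120 = 0.366667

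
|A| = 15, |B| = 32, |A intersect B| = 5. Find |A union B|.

|A union B| = |A| + |B| - |A intersect B| = 15 + 32 - 5.

Final answer: 42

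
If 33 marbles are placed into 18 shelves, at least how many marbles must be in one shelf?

By the pigeonhole principle: ceiling(33/18).

Final answer: 2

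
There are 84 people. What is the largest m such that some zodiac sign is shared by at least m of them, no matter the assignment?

There are 12 possible values for zodiac sign. With 84 people and 12 categories, by pigeonhole: ceiling(84/12).

Final answer: 7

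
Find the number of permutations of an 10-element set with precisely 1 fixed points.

Choose which 1 elements are fixed: C(10,1) = 10.
Derange the remaining 9 using D(j) = (j-1)(D(j-1) + D(j-2)), D(0)=1, D(1)=0: D(2)=1, D(3)=2, D(4)=9, D(5)=44, D(6)=265, D(7)=1854, D(8)=14833, D(9)=133496.
Total: 10 x 133496.

Final answer: C(10,1) D(9) = 1334960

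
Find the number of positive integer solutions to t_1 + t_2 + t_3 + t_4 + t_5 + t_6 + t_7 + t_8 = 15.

Substitute t'_i = t_i - 1 (so t'_i >= 0). Then sum t'_i = 15 - 8 = 7.
Stars and bars: C(7+8-1, 8-1) = C(14,7).

Final answer: C(14,7) = 3432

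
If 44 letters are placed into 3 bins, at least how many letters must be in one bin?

By the pigeonhole principle: ceiling(44/3).

Final answer: 15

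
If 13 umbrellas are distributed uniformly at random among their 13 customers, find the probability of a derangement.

Use the recurrence D(n) = (n-1)(D(n-1) + D(n-2)) with D(0)=1, D(1)=0.
Building up: D(2)=1, D(3)=2, D(4)=9, D(5)=44, D(6)=265, D(7)=1854, D(8)=14833, D(9)=133496, D(10)=1334961, D(11)=14684570, D(12)=176214841, D(13)=2290792932.
Total arrangements: 13! = 6227020800.
Probability = D(13)/13! = 63633137/172972800.

Final answer: D(13)/13! = 2290792932/6227020800 = 0.367879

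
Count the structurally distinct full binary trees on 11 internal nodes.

The structures are counted by the Catalan number C_n. Here n = 11.
C_n = C(2n,n) - C(2n,n+1), so C_{11} = C(22,11) - C(22,12) = 705432 - 646646.

Final answer: C_{11} = 58786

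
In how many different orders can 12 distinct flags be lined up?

The number of ways to arrange 12 distinct objects is 12!.

Final answer: 12! = 479001600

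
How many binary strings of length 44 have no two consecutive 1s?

A valid string ends in 0 (append to any length-(n-1) valid string) or in 01 (append to any length-(n-2) valid string), so a(n) = a(n-1) + a(n-2) with a(1)=2, a(2)=3.
Building up term by term: a(1)=2, a(2)=3, a(3)=5, a(4)=8, a(5)=13, a(6)=21, a(7)=34, a(8)=55, a(9)=89, a(10)=144, a(11)=233, a(12)=377, a(13)=610, a(14)=987, a(15)=1597, a(16)=2584, a(17)=4181, a(18)=6765, a(19)=10946, a(20)=17711, a(21)=28657, a(22)=46368, a(23)=75025, a(24)=121393, a(25)=196418, a(26)=317811, a(27)=514229, a(28)=832040, a(29)=1346269, a(30)=2178309, a(31)=3524578, a(32)=5702887, a(33)=9227465, a(34)=14930352, a(35)=24157817, a(36)=39088169, a(37)=63245986, a(38)=102334155, a(39)=165580141, a(40)=267914296, a(41)=433494437, a(42)=701408733, a(43)=1134903170, a(44)=1836311903.

Final answer: 1836311903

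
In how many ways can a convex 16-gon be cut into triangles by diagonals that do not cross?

This is counted by the nth Catalan number C_n. Here n = 16 - 2 = 14.
C_n = C(2n,n)/(n+1), so C_{14} = C(28,14)/15 = 40116600/15.

Final answer: C_{14} = 2674440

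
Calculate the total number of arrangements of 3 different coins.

The number of ways to arrange 3 distinct objects is 3!.

Final answer: 3! = 6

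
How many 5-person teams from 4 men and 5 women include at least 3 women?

Sum over valid woman counts:
C(5,3)C(4,2) = 60
C(5,4)C(4,1) = 20
C(5,5)C(4,0) = 1
Total: 60 + 20 + 1.

Final answer: 81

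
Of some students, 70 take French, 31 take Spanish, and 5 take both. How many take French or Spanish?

|A union B| = |A| + |B| - |A intersect B| = 70 + 31 - 5.

Final answer: 96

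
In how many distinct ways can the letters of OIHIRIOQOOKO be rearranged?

Letters (H:1, I:3, K:1, O:5, Q:1, R:1). Total letters: 12.
Permutations = 12!/(5! x 3!).

Final answer: 665280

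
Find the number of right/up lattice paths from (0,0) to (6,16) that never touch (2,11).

Total paths to (6,16): C(22,16) = 74613.
Paths through (2,11): C(13,11) x C(9,5) = 9828.
Avoiding (2,11): 74613 - 9828.

Final answer: 64785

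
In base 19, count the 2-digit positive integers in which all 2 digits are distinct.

The leading digit has 18 choices (anything but zero); the next has 18 (anything but the first), then 17, and so on, one fewer each time.
Total: 18 x 18.

Final answer: 324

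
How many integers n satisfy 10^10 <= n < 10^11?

The leading digit cannot be 0 (9 options); the other 10 digits can be anything (10 options each).
Total: 9 x 10^10.

Final answer: 90000000000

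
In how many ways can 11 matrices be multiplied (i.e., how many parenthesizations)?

This is counted by the nth Catalan number C_n. Here n = 11 - 1 = 10.
Using C_0 = 1 and C_(k+1) = C_k x 2(2k+1)/(k+2), build up term by term: C_1=1, C_2=2, C_3=5, C_4=14, C_5=42, C_6=132, C_7=429, C_8=1430, C_9=4862, C_10=16796.

Final answer: C_{10} = 16796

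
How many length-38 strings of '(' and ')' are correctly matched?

This is a standard Catalan-number count: the answer is C_n. Here n = 19 (pairs).
C_n = C(2n,n) - C(2n,n+1), so C_{19} = C(38,19) - C(38,20) = 35345263800 - 33578000610.

Final answer: C_{19} = 1767263190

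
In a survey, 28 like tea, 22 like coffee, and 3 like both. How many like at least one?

|A union B| = |A| + |B| - |A intersect B| = 28 + 22 - 3.

Final answer: 47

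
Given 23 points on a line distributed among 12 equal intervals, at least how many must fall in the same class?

By pigeonhole with 23 objects and 12 categories: ceiling(23/12).

Final answer: 2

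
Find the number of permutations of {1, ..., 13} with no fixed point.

D(n) = (n-1)(D(n-1) + D(n-2)), D(0)=1, D(1)=0.
Building up: D(2)=1, D(3)=2, D(4)=9, D(5)=44, D(6)=265, D(7)=1854, D(8)=14833, D(9)=133496, D(10)=1334961, D(11)=14684570, D(12)=176214841.
D(13) = 12 x (D(12) + D(11)) = 12 x (176214841 + 14684570).

Final answer: D(13) = 2290792932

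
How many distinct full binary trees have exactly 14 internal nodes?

This is counted by the nth Catalan number C_n. Here n = 14.
Using C_0 = 1 and C_(k+1) = C_k x 2(2k+1)/(k+2), build up term by term: C_1=1, C_2=2, C_3=5, C_4=14, C_5=42, C_6=132, C_7=429, C_8=1430, C_9=4862, C_10=16796, C_11=58786, C_12=208012, C_13=742900, C_14=2674440.

Final answer: C_{14} = 2674440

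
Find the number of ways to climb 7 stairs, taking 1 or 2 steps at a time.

Condition on the final move: it is a 1-step (f(n-1) ways to get there) or a 2-step (f(n-2) ways), so f(n) = f(n-1) + f(n-2), with f(1)=1, f(2)=2.
Iterating the recurrence: f(1)=1, f(2)=2, f(3)=3, f(4)=5, f(5)=8, f(6)=13, f(7)=21.

Final answer: 21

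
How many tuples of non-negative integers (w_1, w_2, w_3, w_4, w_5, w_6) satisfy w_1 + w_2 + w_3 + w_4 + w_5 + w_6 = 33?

Stars and bars with 33 stars and 5 bars:
C(33+6-1, 6-1) = C(38,5).

Final answer: C(38,5) = 501942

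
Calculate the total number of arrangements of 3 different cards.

The number of ways to arrange 3 distinct objects is 3!.

Final answer: 3! = 6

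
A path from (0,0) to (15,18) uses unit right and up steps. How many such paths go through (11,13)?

Paths (0,0)->(11,13): C(24,13) = 2496144.
Paths (11,13)->(15,18): C(9,5) = 126.
By multiplication principle: 2496144 x 126.

Final answer: 314514144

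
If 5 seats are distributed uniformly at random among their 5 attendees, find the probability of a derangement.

Derangements satisfy D(n) = (n-1)(D(n-1) + D(n-2)), starting from D(0)=1, D(1)=0.
Building up: D(2)=1, D(3)=2, D(4)=9, D(5)=44.
Total arrangements: 5! = 120.
Probability = D(5)/5! = 11/30.

Final answer: D(5)/5! = 44/120 = 0.366667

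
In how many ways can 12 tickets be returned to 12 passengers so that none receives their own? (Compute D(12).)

Derangements satisfy D(n) = (n-1)(D(n-1) + D(n-2)), starting from D(0)=1, D(1)=0.
D(2) = 1 x (0 + 1) = 1
D(3) = 2 x (1 + 0) = 2
D(4) = 3 x (2 + 1) = 9
D(5) = 4 x (9 + 2) = 44
D(6) = 5 x (44 + 9) = 265
D(7) = 6 x (265 + 44) = 1854
D(8) = 7 x (1854 + 265) = 14833
D(9) = 8 x (14833 + 1854) = 133496
D(10) = 9 x (133496 + 14833) = 1334961
D(11) = 10 x (1334961 + 133496) = 14684570
D(12) = 11 x (D(11) + D(10)) = 11 x (14684570 + 1334961)

Final answer: D(12) = 176214841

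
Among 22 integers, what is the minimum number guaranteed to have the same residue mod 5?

There are 5 possible values for residue mod 5. With 22 integers and 5 categories, by pigeonhole: ceiling(22/5).

Final answer: 5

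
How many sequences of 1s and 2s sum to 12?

Let f(n) be the number of climbs. Removing the last move (1 or 2 steps) gives f(n) = f(n-1) + f(n-2); base cases f(1)=1, f(2)=2.
Computing successive values: f(1)=1, f(2)=2, f(3)=3, f(4)=5, f(5)=8, f(6)=13, f(7)=21, f(8)=34, f(9)=55, f(10)=89, f(11)=144, f(12)=233.

Final answer: 233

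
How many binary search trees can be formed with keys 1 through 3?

The structures are counted by the Catalan number C_n. Here n = 3.
C_n = (2n)!/(n!(n+1)!), so C_{3} = 6!/(3! x 4!) = C(6,3)/4 = 20/4.

Final answer: C_{3} = 5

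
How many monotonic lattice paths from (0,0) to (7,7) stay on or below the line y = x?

Total monotonic paths to (7,7): C(14,7) = 3432.
A path is bad iff it touches y = x + 1; reflecting its initial segment maps bad paths bijectively onto all paths to (6,8), of which there are C(14,8) = 3003.
Valid Dyck paths: 3432 - 3003.
(Equivalently, C_{7} = C(14,7)/8 = 3432/8.)

Final answer: C_{7} = 429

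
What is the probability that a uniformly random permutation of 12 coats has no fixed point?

Use the recurrence D(n) = (n-1)(D(n-1) + D(n-2)) with D(0)=1, D(1)=0.
Building up: D(2)=1, D(3)=2, D(4)=9, D(5)=44, D(6)=265, D(7)=1854, D(8)=14833, D(9)=133496, D(10)=1334961, D(11)=14684570, D(12)=176214841.
Total arrangements: 12! = 479001600.
Probability = D(12)/12! = 16019531/43545600.

Final answer: D(12)/12! = 176214841/479001600 = 0.367879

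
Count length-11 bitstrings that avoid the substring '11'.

Classify by the final bit: ...0 gives a(n-1) strings, ...01 gives a(n-2) strings. Thus a(n) = a(n-1) + a(n-2) with a(1)=2, a(2)=3.
Iterating the recurrence: a(1)=2, a(2)=3, a(3)=5, a(4)=8, a(5)=13, a(6)=21, a(7)=34, a(8)=55, a(9)=89, a(10)=144, a(11)=233.

Final answer: 233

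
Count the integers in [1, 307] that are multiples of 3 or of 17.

Multiples of 3: 102. Multiples of 17: 18. Of both (lcm=51): 6.
By inclusion-exclusion: 102 + 18 - 6.

Final answer: 114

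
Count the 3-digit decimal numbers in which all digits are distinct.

First digit: 9 (not 0). Second: 9 (not first). Third: 8, etc.
Total: 9 x 9 x 8.

Final answer: 648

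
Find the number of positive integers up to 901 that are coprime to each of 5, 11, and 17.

|div by 5|=180, |div by 11|=81, |div by 17|=53.
|div by 5&11|=16, |div by 5&17|=10, |div by 11&17|=4, |div by all|=0.
By inclusion-exclusion, divisible by at least one: 180+81+53-16-10-4+0 = 284.
Not divisible by any: 901 - 284.

Final answer: 617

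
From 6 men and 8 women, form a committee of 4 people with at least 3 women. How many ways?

Sum over valid woman counts:
C(8,3)C(6,1) = 336
C(8,4)C(6,0) = 70
Total: 336 + 70.

Final answer: 406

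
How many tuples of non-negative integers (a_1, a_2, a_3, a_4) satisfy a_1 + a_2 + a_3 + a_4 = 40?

Stars and bars with 40 stars and 3 bars:
C(40+4-1, 4-1) = C(43,3).

Final answer: C(43,3) = 12341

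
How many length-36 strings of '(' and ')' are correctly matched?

The structures are counted by the Catalan number C_n. Here n = 18 (pairs).
C_n = (2n)!/(n!(n+1)!), so C_{18} = 36!/(18! x 19!) = C(36,18)/19 = 9075135300/19.

Final answer: C_{18} = 477638700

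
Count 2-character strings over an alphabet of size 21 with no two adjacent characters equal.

First character: 21 choices. Each subsequent: 20 choices (must differ from the previous one).
Total: 21 x 20^1.

Final answer: 21 x 20^{1} = 420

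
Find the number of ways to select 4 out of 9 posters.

C(9,4) = 9!/(4! x 5!).

Final answer: \binom{9}{4} = 126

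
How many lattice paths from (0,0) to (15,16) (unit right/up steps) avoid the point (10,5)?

Total paths to (15,16): C(31,16) = 300540195.
Paths through (10,5): C(15,5) x C(16,11) = 13117104.
Avoiding (10,5): 300540195 - 13117104.

Final answer: 287423091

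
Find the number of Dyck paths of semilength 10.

Total monotonic paths to (10,10): C(20,10) = 184756.
By the reflection principle, paths that go above the diagonal number C(20,11) = 167960.
Valid Dyck paths: 184756 - 167960.
(Equivalently, C_{10} = C(20,10)/11 = 184756/11.)

Final answer: C_{10} = 16796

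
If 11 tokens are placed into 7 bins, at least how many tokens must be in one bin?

By the pigeonhole principle: ceiling(11/7).

Final answer: 2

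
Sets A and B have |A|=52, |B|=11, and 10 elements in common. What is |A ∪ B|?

|A union B| = |A| + |B| - |A intersect B| = 52 + 11 - 10.

Final answer: 53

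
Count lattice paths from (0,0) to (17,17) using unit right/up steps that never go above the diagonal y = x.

Total monotonic paths to (17,17): C(34,17) = 2333606220.
By the reflection principle, paths that go above the diagonal number C(34,18) = 2203961430.
Valid Dyck paths: 2333606220 - 2203961430.
(Equivalently, C_{17} = C(34,17)/18 = 2333606220/18.)

Final answer: C_{17} = 129644790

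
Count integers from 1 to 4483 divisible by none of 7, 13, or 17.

|div by 7|=640, |div by 13|=344, |div by 17|=263.
|div by 7&13|=49, |div by 7&17|=37, |div by 13&17|=20, |div by all|=2.
By inclusion-exclusion, divisible by at least one: 640+344+263-49-37-20+2 = 1143.
Not divisible by any: 4483 - 1143.

Final answer: 3340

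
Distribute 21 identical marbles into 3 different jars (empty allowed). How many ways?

Stars and bars: C(n+k-1, k-1) = C(23,2).

Final answer: C(23,2) = 253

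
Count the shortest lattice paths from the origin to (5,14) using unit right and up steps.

Each path has 5 right steps and 14 up steps in some order (19 steps total).
Choose which 14 of the 19 steps are up: C(19,14).

Final answer: C(19,14) = 11628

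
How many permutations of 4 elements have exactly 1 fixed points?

Choose which 1 elements are fixed: C(4,1) = 4.
Derange the remaining 3 using D(j) = (j-1)(D(j-1) + D(j-2)), D(0)=1, D(1)=0: D(2)=1, D(3)=2.
Total: 4 x 2.

Final answer: C(4,1) D(3) = 8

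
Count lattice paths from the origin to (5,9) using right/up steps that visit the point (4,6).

Paths (0,0)->(4,6): C(10,6) = 210.
Paths (4,6)->(5,9): C(4,3) = 4.
By multiplication principle: 210 x 4.

Final answer: 840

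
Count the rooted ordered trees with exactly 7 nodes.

This is a standard Catalan-number count: the answer is C_n. Here n = 7 - 1 = 6.
Using C_0 = 1 and C_(k+1) = C_k x 2(2k+1)/(k+2), build up term by term: C_1=1, C_2=2, C_3=5, C_4=14, C_5=42, C_6=132.

Final answer: C_{6} = 132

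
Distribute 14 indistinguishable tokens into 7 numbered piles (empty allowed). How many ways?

Stars and bars: C(n+k-1, k-1) = C(20,6).

Final answer: C(20,6) = 38760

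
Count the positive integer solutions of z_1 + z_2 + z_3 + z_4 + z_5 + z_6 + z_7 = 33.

Substitute z'_i = z_i - 1 (so z'_i >= 0). Then sum z'_i = 33 - 7 = 26.
Stars and bars: C(26+7-1, 7-1) = C(32,6).

Final answer: C(32,6) = 906192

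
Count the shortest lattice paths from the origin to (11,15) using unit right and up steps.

Each path has 11 right steps and 15 up steps in some order (26 steps total).
Choose which 15 of the 26 steps are up: C(26,15).

Final answer: C(26,15) = 7726160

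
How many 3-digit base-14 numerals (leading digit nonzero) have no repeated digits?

First digit: 13 (nonzero). Second: 13 (not first). Third: 12, etc.
Total: 13 x 13 x 12.

Final answer: 2028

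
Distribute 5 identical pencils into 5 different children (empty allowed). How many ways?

Stars and bars: C(n+k-1, k-1) = C(9,4).

Final answer: C(9,4) = 126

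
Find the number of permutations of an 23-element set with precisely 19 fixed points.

Choose which 19 elements are fixed: C(23,19) = 8855.
Derange the remaining 4 using D(j) = (j-1)(D(j-1) + D(j-2)), D(0)=1, D(1)=0: D(2)=1, D(3)=2, D(4)=9.
Total: 8855 x 9.

Final answer: C(23,19) D(4) = 79695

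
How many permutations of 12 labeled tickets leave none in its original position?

D(n) = (n-1)(D(n-1) + D(n-2)), D(0)=1, D(1)=0.
D(2) = 1 x (0 + 1) = 1
D(3) = 2 x (1 + 0) = 2
D(4) = 3 x (2 + 1) = 9
D(5) = 4 x (9 + 2) = 44
D(6) = 5 x (44 + 9) = 265
D(7) = 6 x (265 + 44) = 1854
D(8) = 7 x (1854 + 265) = 14833
D(9) = 8 x (14833 + 1854) = 133496
D(10) = 9 x (133496 + 14833) = 1334961
D(11) = 10 x (1334961 + 133496) = 14684570
D(12) = 11 x (D(11) + D(10)) = 11 x (14684570 + 1334961)

Final answer: D(12) = 176214841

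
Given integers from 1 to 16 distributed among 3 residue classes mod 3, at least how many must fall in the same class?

By pigeonhole with 16 objects and 3 categories: ceiling(16/3).

Final answer: 6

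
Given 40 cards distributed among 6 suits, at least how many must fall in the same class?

By pigeonhole with 40 objects and 6 categories: ceiling(40/6).

Final answer: 7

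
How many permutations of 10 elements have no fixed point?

D(n) = (n-1)(D(n-1) + D(n-2)), D(0)=1, D(1)=0.
D(2) = 1 x (0 + 1) = 1
D(3) = 2 x (1 + 0) = 2
D(4) = 3 x (2 + 1) = 9
D(5) = 4 x (9 + 2) = 44
D(6) = 5 x (44 + 9) = 265
D(7) = 6 x (265 + 44) = 1854
D(8) = 7 x (1854 + 265) = 14833
D(9) = 8 x (14833 + 1854) = 133496
D(10) = 9 x (D(9) + D(8)) = 9 x (133496 + 14833)

Final answer: D(10) = 1334961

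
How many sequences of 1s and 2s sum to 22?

Let f(n) be the number of climbs. Removing the last move (1 or 2 steps) gives f(n) = f(n-1) + f(n-2); base cases f(1)=1, f(2)=2.
Building up term by term: f(1)=1, f(2)=2, f(3)=3, f(4)=5, f(5)=8, f(6)=13, f(7)=21, f(8)=34, f(9)=55, f(10)=89, f(11)=144, f(12)=233, f(13)=377, f(14)=610, f(15)=987, f(16)=1597, f(17)=2584, f(18)=4181, f(19)=6765, f(20)=10946, f(21)=17711, f(22)=28657.

Final answer: 28657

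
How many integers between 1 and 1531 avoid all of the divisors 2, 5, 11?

|div by 2|=765, |div by 5|=306, |div by 11|=139.
|div by 2&5|=153, |div by 2&11|=69, |div by 5&11|=27, |div by all|=13.
By inclusion-exclusion, divisible by at least one: 765+306+139-153-69-27+13 = 974.
Not divisible by any: 1531 - 974.

Final answer: 557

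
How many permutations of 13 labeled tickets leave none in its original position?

Derangements satisfy D(n) = (n-1)(D(n-1) + D(n-2)), starting from D(0)=1, D(1)=0.
D(2) = 1 x (0 + 1) = 1
D(3) = 2 x (1 + 0) = 2
D(4) = 3 x (2 + 1) = 9
D(5) = 4 x (9 + 2) = 44
D(6) = 5 x (44 + 9) = 265
D(7) = 6 x (265 + 44) = 1854
D(8) = 7 x (1854 + 265) = 14833
D(9) = 8 x (14833 + 1854) = 133496
D(10) = 9 x (133496 + 14833) = 1334961
D(11) = 10 x (1334961 + 133496) = 14684570
D(12) = 11 x (14684570 + 1334961) = 176214841
D(13) = 12 x (D(12) + D(11)) = 12 x (176214841 + 14684570)

Final answer: D(13) = 2290792932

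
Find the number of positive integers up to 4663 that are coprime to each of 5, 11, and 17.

|div by 5|=932, |div by 11|=423, |div by 17|=274.
|div by 5&11|=84, |div by 5&17|=54, |div by 11&17|=24, |div by all|=4.
By inclusion-exclusion, divisible by at least one: 932+423+274-84-54-24+4 = 1471.
Not divisible by any: 4663 - 1471.

Final answer: 3192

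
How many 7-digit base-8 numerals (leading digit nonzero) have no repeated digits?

The leading digit has 7 choices (anything but zero); the next has 7 (anything but the first), then 6, and so on, one fewer each time.
Total: 7 x 7 x 6 x 5 x 4 x 3 x 2.

Final answer: 35280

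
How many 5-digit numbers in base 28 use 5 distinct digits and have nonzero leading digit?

The leading digit has 27 choices (anything but zero); the next has 27 (anything but the first), then 26, and so on, one fewer each time.
Total: 27 x 27 x 26 x 25 x 24.

Final answer: 11372400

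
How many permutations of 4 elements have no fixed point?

Derangements satisfy D(n) = (n-1)(D(n-1) + D(n-2)), starting from D(0)=1, D(1)=0.
Building up: D(2)=1, D(3)=2.
D(4) = 3 x (D(3) + D(2)) = 3 x (2 + 1).

Final answer: D(4) = 9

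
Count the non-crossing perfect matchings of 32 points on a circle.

The structures are counted by the Catalan number C_n. Here n = 32/2 = 16.
C_n = C(2n,n)/(n+1), so C_{16} = C(32,16)/17 = 601080390/17.

Final answer: C_{16} = 35357670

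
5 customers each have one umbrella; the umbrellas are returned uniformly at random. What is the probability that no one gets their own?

Derangements satisfy D(n) = (n-1)(D(n-1) + D(n-2)), starting from D(0)=1, D(1)=0.
Building up: D(2)=1, D(3)=2, D(4)=9, D(5)=44.
Total arrangements: 5! = 120.
Probability = D(5)/5! = 11/30.

Final answer: D(5)/5! = 44/120 = 0.366667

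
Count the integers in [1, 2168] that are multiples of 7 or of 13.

Multiples of 7: 309. Multiples of 13: 166. Of both (lcm=91): 23.
By inclusion-exclusion: 309 + 166 - 23.

Final answer: 452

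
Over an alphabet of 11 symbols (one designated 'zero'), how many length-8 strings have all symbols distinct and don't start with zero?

First digit: 10 (nonzero). Second: 10 (not first). Third: 9, etc.
Total: 10 x 10 x 9 x 8 x 7 x 6 x 5 x 4.

Final answer: 6048000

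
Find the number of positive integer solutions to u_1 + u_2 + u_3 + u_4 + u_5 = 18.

Substitute u'_i = u_i - 1 (so u'_i >= 0). Then sum u'_i = 18 - 5 = 13.
Stars and bars: C(13+5-1, 5-1) = C(17,4).

Final answer: C(17,4) = 2380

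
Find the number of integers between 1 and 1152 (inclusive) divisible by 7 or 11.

Multiples of 7: 164. Multiples of 11: 104. Of both (lcm=77): 14.
By inclusion-exclusion: 164 + 104 - 14.

Final answer: 254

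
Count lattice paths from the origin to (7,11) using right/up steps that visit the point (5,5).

Paths (0,0)->(5,5): C(10,5) = 252.
Paths (5,5)->(7,11): C(8,6) = 28.
By multiplication principle: 252 x 28.

Final answer: 7056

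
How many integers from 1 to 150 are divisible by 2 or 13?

Multiples of 2: 75. Multiples of 13: 11. Of both (lcm=26): 5.
By inclusion-exclusion: 75 + 11 - 5.

Final answer: 81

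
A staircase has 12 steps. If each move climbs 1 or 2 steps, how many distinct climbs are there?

Let f(n) be the number of climbs. Removing the last move (1 or 2 steps) gives f(n) = f(n-1) + f(n-2); base cases f(1)=1, f(2)=2.
Building up term by term: f(1)=1, f(2)=2, f(3)=3, f(4)=5, f(5)=8, f(6)=13, f(7)=21, f(8)=34, f(9)=55, f(10)=89, f(11)=144, f(12)=233.

Final answer: 233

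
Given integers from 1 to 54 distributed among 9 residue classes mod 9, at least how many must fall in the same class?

By pigeonhole with 54 objects and 9 categories: ceiling(54/9).

Final answer: 6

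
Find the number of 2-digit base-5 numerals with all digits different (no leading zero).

The leading digit has 4 choices (anything but zero); the next has 4 (anything but the first), then 3, and so on, one fewer each time.
Total: 4 x 4.

Final answer: 16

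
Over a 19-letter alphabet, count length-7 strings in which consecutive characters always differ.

Let g(n) count such strings. g(1) = 19, and each valid string of length n-1 extends in 18 ways (any symbol but the last), so g(n) = 18 g(n-1).
Total: g(7) = 19 x 18^6.

Final answer: 19 x 18^{6} = 646232256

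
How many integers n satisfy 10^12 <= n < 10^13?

First digit: 9 choices (1-9). Each of the remaining 12 digits: 10 choices.
Total: 9 x 10^12.

Final answer: 9000000000000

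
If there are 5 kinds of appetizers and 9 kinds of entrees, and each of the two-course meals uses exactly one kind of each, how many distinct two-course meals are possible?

By the multiplication principle: 5 x 9.

Final answer: 45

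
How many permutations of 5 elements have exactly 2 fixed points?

Choose which 2 elements are fixed: C(5,2) = 10.
Derange the remaining 3 using D(j) = (j-1)(D(j-1) + D(j-2)), D(0)=1, D(1)=0: D(2)=1, D(3)=2.
Total: 10 x 2.

Final answer: C(5,2) D(3) = 20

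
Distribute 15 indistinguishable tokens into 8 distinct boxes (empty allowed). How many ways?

Stars and bars: C(n+k-1, k-1) = C(22,7).

Final answer: C(22,7) = 170544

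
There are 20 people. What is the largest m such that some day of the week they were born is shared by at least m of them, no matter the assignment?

There are 7 possible values for day of the week they were born. With 20 people and 7 categories, by pigeonhole: ceiling(20/7).

Final answer: 3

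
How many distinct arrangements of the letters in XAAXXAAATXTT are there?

Letters (A:5, T:3, X:4). Total letters: 12.
Permutations = 12!/(5! x 4! x 3!).

Final answer: 27720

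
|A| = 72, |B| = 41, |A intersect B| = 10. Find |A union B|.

|A union B| = |A| + |B| - |A intersect B| = 72 + 41 - 10.

Final answer: 103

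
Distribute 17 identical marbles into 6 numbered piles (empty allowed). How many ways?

Stars and bars: C(n+k-1, k-1) = C(22,5).

Final answer: C(22,5) = 26334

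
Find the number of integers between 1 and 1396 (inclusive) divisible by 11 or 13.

Multiples of 11: 126. Multiples of 13: 107. Of both (lcm=143): 9.
By inclusion-exclusion: 126 + 107 - 9.

Final answer: 224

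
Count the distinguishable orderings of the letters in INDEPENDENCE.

Letters (C:1, D:2, E:4, I:1, N:3, P:1). Total letters: 12.
Permutations = 12!/(4! x 3! x 2!).

Final answer: 1663200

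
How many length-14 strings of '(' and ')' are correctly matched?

This is a standard Catalan-number count: the answer is C_n. Here n = 7 (pairs).
C_n = (2n)!/(n!(n+1)!), so C_{7} = 14!/(7! x 8!) = C(14,7)/8 = 3432/8.

Final answer: C_{7} = 429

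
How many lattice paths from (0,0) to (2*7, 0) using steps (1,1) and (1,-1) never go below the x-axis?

Total monotonic paths to (7,7): C(14,7) = 3432.
By the reflection principle, paths that go above the diagonal number C(14,8) = 3003.
Valid Dyck paths: 3432 - 3003.
(This is the Catalan number C_{7}.)

Final answer: C_{7} = 429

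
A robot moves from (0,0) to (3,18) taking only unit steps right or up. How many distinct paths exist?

Each path has 3 right steps and 18 up steps in some order (21 steps total).
Choose which 18 of the 21 steps are up: C(21,18).

Final answer: C(21,18) = 1330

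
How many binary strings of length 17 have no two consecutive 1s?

Classify by the final bit: ...0 gives a(n-1) strings, ...01 gives a(n-2) strings. Thus a(n) = a(n-1) + a(n-2) with a(1)=2, a(2)=3.
Computing successive values: a(1)=2, a(2)=3, a(3)=5, a(4)=8, a(5)=13, a(6)=21, a(7)=34, a(8)=55, a(9)=89, a(10)=144, a(11)=233, a(12)=377, a(13)=610, a(14)=987, a(15)=1597, a(16)=2584, a(17)=4181.

Final answer: 4181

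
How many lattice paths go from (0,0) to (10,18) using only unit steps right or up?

Each path has 10 right steps and 18 up steps in some order (28 steps total).
Choose which 18 of the 28 steps are up: C(28,18).

Final answer: C(28,18) = 13123110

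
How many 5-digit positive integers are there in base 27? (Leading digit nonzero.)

Leading digit: 26 options (nonzero). Other 4 digit(s): 27 options each.
Total: 26 x 27^4.

Final answer: 13817466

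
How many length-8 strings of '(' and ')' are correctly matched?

The structures are counted by the Catalan number C_n. Here n = 4 (pairs).
Using C_0 = 1 and C_(k+1) = C_k x 2(2k+1)/(k+2), build up term by term: C_1=1, C_2=2, C_3=5, C_4=14.

Final answer: C_{4} = 14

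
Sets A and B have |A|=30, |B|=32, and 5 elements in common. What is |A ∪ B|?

|A union B| = |A| + |B| - |A intersect B| = 30 + 32 - 5.

Final answer: 57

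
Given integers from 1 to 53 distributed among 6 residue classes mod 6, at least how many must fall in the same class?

By pigeonhole with 53 objects and 6 categories: ceiling(53/6).

Final answer: 9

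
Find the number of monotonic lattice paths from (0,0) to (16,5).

Each path has 16 right steps and 5 up steps in some order (21 steps total).
Choose which 5 of the 21 steps are up: C(21,5).

Final answer: C(21,5) = 20349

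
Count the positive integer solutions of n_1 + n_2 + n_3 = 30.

Substitute n'_i = n_i - 1 (so n'_i >= 0). Then sum n'_i = 30 - 3 = 27.
Stars and bars: C(27+3-1, 3-1) = C(29,2).

Final answer: C(29,2) = 406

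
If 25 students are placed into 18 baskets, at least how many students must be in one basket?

By the pigeonhole principle: ceiling(25/18).

Final answer: 2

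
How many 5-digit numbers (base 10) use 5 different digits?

First digit: 9 (not 0). Second: 9 (not first). Third: 8, etc.
Total: 9 x 9 x 8 x 7 x 6.

Final answer: 27216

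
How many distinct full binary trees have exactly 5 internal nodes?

This is counted by the nth Catalan number C_n. Here n = 5.
Using C_0 = 1 and C_(k+1) = C_k x 2(2k+1)/(k+2), build up term by term: C_1=1, C_2=2, C_3=5, C_4=14, C_5=42.

Final answer: C_{5} = 42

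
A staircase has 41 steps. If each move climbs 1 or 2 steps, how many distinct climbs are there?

Let f(n) be the number of climbs. Removing the last move (1 or 2 steps) gives f(n) = f(n-1) + f(n-2); base cases f(1)=1, f(2)=2.
Computing successive values: f(1)=1, f(2)=2, f(3)=3, f(4)=5, f(5)=8, f(6)=13, f(7)=21, f(8)=34, f(9)=55, f(10)=89, f(11)=144, f(12)=233, f(13)=377, f(14)=610, f(15)=987, f(16)=1597, f(17)=2584, f(18)=4181, f(19)=6765, f(20)=10946, f(21)=17711, f(22)=28657, f(23)=46368, f(24)=75025, f(25)=121393, f(26)=196418, f(27)=317811, f(28)=514229, f(29)=832040, f(30)=1346269, f(31)=2178309, f(32)=3524578, f(33)=5702887, f(34)=9227465, f(35)=14930352, f(36)=24157817, f(37)=39088169, f(38)=63245986, f(39)=102334155, f(40)=165580141, f(41)=267914296.

Final answer: 267914296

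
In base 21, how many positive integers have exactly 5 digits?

Leading digit: 20 options (nonzero). Other 4 digit(s): 21 options each.
Total: 20 x 21^4.

Final answer: 3889620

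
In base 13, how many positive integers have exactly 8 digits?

In base 13, the leading digit has 12 choices (1..12); each of the remaining 7 digits has 13 choices.
Total: 12 x 13^7.

Final answer: 752982204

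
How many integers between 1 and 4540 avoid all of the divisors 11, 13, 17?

|div by 11|=412, |div by 13|=349, |div by 17|=267.
|div by 11&13|=31, |div by 11&17|=24, |div by 13&17|=20, |div by all|=1.
By inclusion-exclusion, divisible by at least one: 412+349+267-31-24-20+1 = 954.
Not divisible by any: 4540 - 954.

Final answer: 3586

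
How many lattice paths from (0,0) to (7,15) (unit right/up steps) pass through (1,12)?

Paths (0,0)->(1,12): C(13,12) = 13.
Paths (1,12)->(7,15): C(9,3) = 84.
By multiplication principle: 13 x 84.

Final answer: 1092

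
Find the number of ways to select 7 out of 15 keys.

C(15,7) = 15!/(7! x 8!).

Final answer: \binom{15}{7} = 6435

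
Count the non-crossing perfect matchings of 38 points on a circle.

This is counted by the nth Catalan number C_n. Here n = 38/2 = 19.
C_n = C(2n,n) - C(2n,n+1), so C_{19} = C(38,19) - C(38,20) = 35345263800 - 33578000610.

Final answer: C_{19} = 1767263190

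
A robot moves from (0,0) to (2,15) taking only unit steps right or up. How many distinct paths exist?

Each path has 2 right steps and 15 up steps in some order (17 steps total).
Choose which 15 of the 17 steps are up: C(17,15).

Final answer: C(17,15) = 136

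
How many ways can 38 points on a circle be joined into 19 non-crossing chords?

This is a standard Catalan-number count: the answer is C_n. Here n = 38/2 = 19.
C_n = (2n)!/(n!(n+1)!), so C_{19} = 38!/(19! x 20!) = C(38,19)/20 = 35345263800/20.

Final answer: C_{19} = 1767263190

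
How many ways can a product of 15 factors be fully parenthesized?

The structures are counted by the Catalan number C_n. Here n = 15 - 1 = 14.
C_n = (2n)!/(n!(n+1)!), so C_{14} = 28!/(14! x 15!) = C(28,14)/15 = 40116600/15.

Final answer: C_{14} = 2674440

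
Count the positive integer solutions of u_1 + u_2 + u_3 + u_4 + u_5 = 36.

Substitute u'_i = u_i - 1 (so u'_i >= 0). Then sum u'_i = 36 - 5 = 31.
Stars and bars: C(31+5-1, 5-1) = C(35,4).

Final answer: C(35,4) = 52360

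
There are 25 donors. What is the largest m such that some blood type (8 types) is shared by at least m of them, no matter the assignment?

There are 8 possible values for blood type (8 types). With 25 donors and 8 categories, by pigeonhole: ceiling(25/8).

Final answer: 4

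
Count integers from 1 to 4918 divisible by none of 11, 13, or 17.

|div by 11|=447, |div by 13|=378, |div by 17|=289.
|div by 11&13|=34, |div by 11&17|=26, |div by 13&17|=22, |div by all|=2.
By inclusion-exclusion, divisible by at least one: 447+378+289-34-26-22+2 = 1034.
Not divisible by any: 4918 - 1034.

Final answer: 3884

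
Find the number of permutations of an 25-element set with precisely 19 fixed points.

Choose which 19 elements are fixed: C(25,19) = 177100.
Derange the remaining 6 using D(j) = (j-1)(D(j-1) + D(j-2)), D(0)=1, D(1)=0: D(2)=1, D(3)=2, D(4)=9, D(5)=44, D(6)=265.
Total: 177100 x 265.

Final answer: C(25,19) D(6) = 46931500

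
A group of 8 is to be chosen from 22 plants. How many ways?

C(22,8) = 22!/(8! x 14!).

Final answer: \binom{22}{8} = 319770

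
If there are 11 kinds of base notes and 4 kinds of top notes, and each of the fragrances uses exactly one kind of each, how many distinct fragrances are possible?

By the multiplication principle: 11 x 4.

Final answer: 44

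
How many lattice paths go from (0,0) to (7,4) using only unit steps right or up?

Each path has 7 right steps and 4 up steps in some order (11 steps total).
Choose which 4 of the 11 steps are up: C(11,4).

Final answer: C(11,4) = 330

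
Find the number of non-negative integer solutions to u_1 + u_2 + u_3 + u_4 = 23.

Stars and bars with 23 stars and 3 bars:
C(23+4-1, 4-1) = C(26,3).

Final answer: C(26,3) = 2600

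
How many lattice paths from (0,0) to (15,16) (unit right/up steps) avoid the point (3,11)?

Total paths to (15,16): C(31,16) = 300540195.
Paths through (3,11): C(14,11) x C(17,5) = 2252432.
Avoiding (3,11): 300540195 - 2252432.

Final answer: 298287763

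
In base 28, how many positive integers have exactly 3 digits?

In base 28, the leading digit has 27 choices (1..27); each of the remaining 2 digits has 28 choices.
Total: 27 x 28^2.

Final answer: 21168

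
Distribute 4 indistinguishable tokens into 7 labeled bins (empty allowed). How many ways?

Stars and bars: C(n+k-1, k-1) = C(10,6).

Final answer: C(10,6) = 210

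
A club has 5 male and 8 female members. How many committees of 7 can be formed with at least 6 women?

Sum over valid woman counts:
C(8,6)C(5,1) = 140
C(8,7)C(5,0) = 8
Total: 140 + 8.

Final answer: 148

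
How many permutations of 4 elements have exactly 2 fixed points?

Choose which 2 elements are fixed: C(4,2) = 6.
Derange the remaining 2 using D(j) = (j-1)(D(j-1) + D(j-2)), D(0)=1, D(1)=0: D(2)=1.
Total: 6 x 1.

Final answer: C(4,2) D(2) = 6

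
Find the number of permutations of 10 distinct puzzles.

The number of ways to arrange 10 distinct objects is 10!.

Final answer: 10! = 3628800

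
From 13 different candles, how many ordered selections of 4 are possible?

P(13,4) = 13!/(13-4)! = 13!/9!.

Final answer: P(13,4) = 17160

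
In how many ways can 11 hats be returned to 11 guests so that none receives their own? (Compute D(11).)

Use the recurrence D(n) = (n-1)(D(n-1) + D(n-2)) with D(0)=1, D(1)=0.
D(2) = 1 x (0 + 1) = 1
D(3) = 2 x (1 + 0) = 2
D(4) = 3 x (2 + 1) = 9
D(5) = 4 x (9 + 2) = 44
D(6) = 5 x (44 + 9) = 265
D(7) = 6 x (265 + 44) = 1854
D(8) = 7 x (1854 + 265) = 14833
D(9) = 8 x (14833 + 1854) = 133496
D(10) = 9 x (133496 + 14833) = 1334961
D(11) = 10 x (D(10) + D(9)) = 10 x (1334961 + 133496)

Final answer: D(11) = 14684570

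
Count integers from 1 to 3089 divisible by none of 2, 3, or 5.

|div by 2|=1544, |div by 3|=1029, |div by 5|=617.
|div by 2&3|=514, |div by 2&5|=308, |div by 3&5|=205, |div by all|=102.
By inclusion-exclusion, divisible by at least one: 1544+1029+617-514-308-205+102 = 2265.
Not divisible by any: 3089 - 2265.

Final answer: 824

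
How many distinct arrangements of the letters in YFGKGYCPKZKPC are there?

Letters (C:2, F:1, G:2, K:3, P:2, Y:2, Z:1). Total letters: 13.
Permutations = 13!/(3! x 2! x 2! x 2! x 2!).

Final answer: 64864800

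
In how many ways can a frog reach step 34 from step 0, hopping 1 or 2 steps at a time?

Let f(n) be the number of climbs. Removing the last move (1 or 2 steps) gives f(n) = f(n-1) + f(n-2); base cases f(1)=1, f(2)=2.
Building up term by term: f(1)=1, f(2)=2, f(3)=3, f(4)=5, f(5)=8, f(6)=13, f(7)=21, f(8)=34, f(9)=55, f(10)=89, f(11)=144, f(12)=233, f(13)=377, f(14)=610, f(15)=987, f(16)=1597, f(17)=2584, f(18)=4181, f(19)=6765, f(20)=10946, f(21)=17711, f(22)=28657, f(23)=46368, f(24)=75025, f(25)=121393, f(26)=196418, f(27)=317811, f(28)=514229, f(29)=832040, f(30)=1346269, f(31)=2178309, f(32)=3524578, f(33)=5702887, f(34)=9227465.

Final answer: 9227465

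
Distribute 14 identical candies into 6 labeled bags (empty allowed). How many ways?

Stars and bars: C(n+k-1, k-1) = C(19,5).

Final answer: C(19,5) = 11628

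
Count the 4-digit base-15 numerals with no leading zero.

Leading digit: 14 options (nonzero). Other 3 digit(s): 15 options each.
Total: 14 x 15^3.

Final answer: 47250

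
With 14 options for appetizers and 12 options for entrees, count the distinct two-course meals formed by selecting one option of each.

By the multiplication principle: 14 x 12.

Final answer: 168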